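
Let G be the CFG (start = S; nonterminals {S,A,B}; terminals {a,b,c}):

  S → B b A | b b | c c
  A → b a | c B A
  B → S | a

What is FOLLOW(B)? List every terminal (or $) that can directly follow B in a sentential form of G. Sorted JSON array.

FIRST iteration:
iter 1:
  A via A→b a: +{b}
  A via A→c B A: +{c}
  B via B→a: +{a}
  S via S→B b A: +{a}
  S via S→b b: +{b}
  S via S→c c: +{c}
  S: {a,b,c}  A: {b,c}  B: {a}
iter 2:
  B via B→S: +{b,c}
  S: {a,b,c}  A: {b,c}  B: {a,b,c}
iter 3: — fixpoint
  S: {a,b,c}  A: {b,c}  B: {a,b,c}

Compute FOLLOW by fixpoint:
seed FOLLOW(S) with $
round 1:
  A→c B A: FOLLOW(B) ⊇ FIRST(A) = {b,c}; new: +{b,c}
  B→S: FOLLOW(S) ⊇ FOLLOW(B) ⊇ {b,c}; new: +{b,c}
  S→B b A: FOLLOW(A) ⊇ FOLLOW(S) ⊇ {$,b,c}; new: +{$,b,c}
  S: {$,b,c}  A: {$,b,c}  B: {b,c}
round 2: — fixpoint
  S: {$,b,c}  A: {$,b,c}  B: {b,c}

FOLLOW(B) = ["b", "c"]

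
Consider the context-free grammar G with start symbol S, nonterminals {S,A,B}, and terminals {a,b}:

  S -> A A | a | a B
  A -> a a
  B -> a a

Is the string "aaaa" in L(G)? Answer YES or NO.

Convert to CNF:
  S -> A A | T0 B | a
  A -> T0 T0
  B -> T0 T0
  T0 -> a

Fill CYK table bottom-up:
  T[0,0] 'a' = {S,T0}  orig:{S}
  T[1,1] 'a' = {S,T0}  orig:{S}
  T[2,2] 'a' = {S,T0}  orig:{S}
  T[3,3] 'a' = {S,T0}  orig:{S}
  T[0,1] 'aa' = {A,B}
  T[1,2] 'aa' = {A,B}
  T[2,3] 'aa' = {A,B}
  T[0,2] 'aaa' = {S}
  T[1,3] 'aaa' = {S}
  T[0,3] 'aaaa' = {S}

S ∈ T[0,3] ⇒ YES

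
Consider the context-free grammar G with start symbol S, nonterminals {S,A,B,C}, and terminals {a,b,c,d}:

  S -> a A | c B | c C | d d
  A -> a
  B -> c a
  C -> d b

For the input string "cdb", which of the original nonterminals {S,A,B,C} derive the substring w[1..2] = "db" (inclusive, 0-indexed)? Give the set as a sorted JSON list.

CNF form of G:
  S -> T0 B | T0 C | T1 A | T2 T2
  A -> a
  B -> T0 T1
  C -> T2 T3
  T0 -> c
  T1 -> a
  T2 -> d
  T3 -> b

CYK fill (cells [i..j] with 1 ≤ i ≤ j ≤ 2 only):
  cell(1,1) d: {T2}  orig:{}
  cell(2,2) b: {T3}  orig:{}
  cell(1,2) db: {C}

Original NTs in T[1,2] deriving "db": ["C"]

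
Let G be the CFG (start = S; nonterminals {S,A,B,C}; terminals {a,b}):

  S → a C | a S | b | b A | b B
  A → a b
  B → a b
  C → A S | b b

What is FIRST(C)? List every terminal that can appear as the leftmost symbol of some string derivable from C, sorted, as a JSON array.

FIRST iteration:
[1]
  A via A→a b: +{a}
  B via B→a b: +{a}
  C via C→A S: +{a}
  C via C→b b: +{b}
  S via S→a C: +{a}
  S via S→b: +{b}
  FIRST[S]={a,b}  FIRST[A]={a}  FIRST[B]={a}  FIRST[C]={a,b}
[2] (no change)
  FIRST[S]={a,b}  FIRST[A]={a}  FIRST[B]={a}  FIRST[C]={a,b}

FIRST(C) = ["a", "b"]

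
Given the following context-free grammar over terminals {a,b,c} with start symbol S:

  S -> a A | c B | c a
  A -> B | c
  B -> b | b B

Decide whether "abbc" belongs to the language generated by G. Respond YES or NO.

Convert to CNF:
  S -> T1 A | T2 B | T2 T1
  A -> T0 B | b | c
  B -> T0 B | b
  T0 -> b
  T1 -> a
  T2 -> c

CYK fill:
  [0..0]={T1}  "a"  orig:{}
  [1..1]={A,B,T0}  "b"  orig:{A,B}
  [2..2]={A,B,T0}  "b"  orig:{A,B}
  [3..3]={A,T2}  "c"  orig:{A}
  [0..1]={S}  "ab"
  [1..2]={A,B}  "bb"
  [2..3]=∅  "bc"
  [0..2]={S}  "abb"
  [1..3]=∅  "bbc"
  [0..3]=∅  "abbc"

S ∉ T[0,3] ⇒ NO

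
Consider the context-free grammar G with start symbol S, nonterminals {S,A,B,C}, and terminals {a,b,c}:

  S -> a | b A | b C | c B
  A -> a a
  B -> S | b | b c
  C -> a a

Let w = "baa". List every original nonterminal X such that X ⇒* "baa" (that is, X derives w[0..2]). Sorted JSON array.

CNF form of G:
  S -> T1 A | T1 C | T2 B | a
  A -> T0 T0
  B -> T1 A | T1 C | T1 T2 | T2 B | a | b
  C -> T0 T0
  T0 -> a
  T1 -> b
  T2 -> c

CYK table (by increasing span) (cells [i..j] with 0 ≤ i ≤ j ≤ 2 only):
  cell(0,0) b: {B,T1}  orig:{B}
  cell(1,1) a: {B,S,T0}  orig:{B,S}
  cell(2,2) a: {B,S,T0}  orig:{B,S}
  cell(0,1) ba: ∅
  cell(1,2) aa: {A,C}
  cell(0,2) baa: {B,S}

Original NTs in T[0,2] deriving "baa": ["B", "S"]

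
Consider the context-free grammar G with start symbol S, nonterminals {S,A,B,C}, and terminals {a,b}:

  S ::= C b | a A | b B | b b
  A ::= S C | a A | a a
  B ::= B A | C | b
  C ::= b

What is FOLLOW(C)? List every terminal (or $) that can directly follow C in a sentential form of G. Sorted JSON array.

FIRST iteration:
round 1:
  A via A→a A: +{a}
  B via B→b: +{b}
  C via C→b: +{b}
  S via S→C b: +{b}
  S via S→a A: +{a}
  S: {a,b}  A: {a}  B: {b}  C: {b}
round 2:
  A via A→S C: +{b}
  S: {a,b}  A: {a,b}  B: {b}  C: {b}
round 3: done
  S: {a,b}  A: {a,b}  B: {b}  C: {b}

Compute FOLLOW by fixpoint:
FOLLOW(S) := {$}
round 1:
  A→S C: FOLLOW(S) ⊇ FIRST(C) = {b}; new: +{b}
  B→B A: FOLLOW(B) ⊇ FIRST(A) = {a,b}; new: +{a,b}
  B→B A: FOLLOW(A) ⊇ FOLLOW(B) ⊇ {a,b}; new: +{a,b}
  B→C: FOLLOW(C) ⊇ FOLLOW(B) ⊇ {a,b}; new: +{a,b}
  S→a A: FOLLOW(A) ⊇ FOLLOW(S) ⊇ {$,b}; new: +{$}
  S→b B: FOLLOW(B) ⊇ FOLLOW(S) ⊇ {$,b}; new: +{$}
  FOLLOW(S)={$,b}  FOLLOW(A)={$,a,b}  FOLLOW(B)={$,a,b}  FOLLOW(C)={a,b}
round 2:
  A→S C: FOLLOW(C) ⊇ FOLLOW(A) ⊇ {$,a,b}; new: +{$}
  FOLLOW(S)={$,b}  FOLLOW(A)={$,a,b}  FOLLOW(B)={$,a,b}  FOLLOW(C)={$,a,b}
round 3: (stable)
  FOLLOW(S)={$,b}  FOLLOW(A)={$,a,b}  FOLLOW(B)={$,a,b}  FOLLOW(C)={$,a,b}

FOLLOW(C) = ["$", "a", "b"]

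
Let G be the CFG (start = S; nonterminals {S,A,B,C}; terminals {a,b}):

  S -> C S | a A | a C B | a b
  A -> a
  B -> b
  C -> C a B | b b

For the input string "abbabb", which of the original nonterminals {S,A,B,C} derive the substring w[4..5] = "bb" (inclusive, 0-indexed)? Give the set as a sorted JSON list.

Convert to CNF:
  S -> C S | T0 A | T0 T1 | T0 X3
  A -> a
  B -> b
  C -> C X2 | T1 T1
  T0 -> a
  T1 -> b
  X2 -> T0 B
  X3 -> C B

CYK table (by increasing span), restricted to cells inside w[4..5]:
  cell(4,4) b: {B,T1}  orig:{B}
  cell(5,5) b: {B,T1}  orig:{B}
  cell(4,5) bb: {C}

Original NTs in T[4,5] deriving "bb": ["C"]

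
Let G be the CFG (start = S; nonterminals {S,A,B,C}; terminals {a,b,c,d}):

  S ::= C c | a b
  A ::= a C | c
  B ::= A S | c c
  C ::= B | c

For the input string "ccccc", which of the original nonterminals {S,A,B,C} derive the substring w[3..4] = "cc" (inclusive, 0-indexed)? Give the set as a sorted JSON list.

Convert to CNF:
  S -> C T1 | T0 T2
  A -> T0 C | c
  B -> A S | T1 T1
  C -> A S | T1 T1 | c
  T0 -> a
  T1 -> c
  T2 -> b

CYK table (by increasing span), restricted to cells inside w[3..4]:
  T[3,3] 'c' = {A,C,T1}  orig:{A,C}
  T[4,4] 'c' = {A,C,T1}  orig:{A,C}
  T[3,4] 'cc' = {B,C,S}

Original NTs in T[3,4] deriving "cc": ["B", "C", "S"]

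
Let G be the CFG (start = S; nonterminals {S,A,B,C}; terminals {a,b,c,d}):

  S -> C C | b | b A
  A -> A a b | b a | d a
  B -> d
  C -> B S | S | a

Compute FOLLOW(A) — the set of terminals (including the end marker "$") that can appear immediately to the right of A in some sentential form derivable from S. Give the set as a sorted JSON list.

FIRST iteration:
round 1:
  A via A→b a: +{b}
  A via A→d a: +{d}
  B via B→d: +{d}
  C via C→B S: +{d}
  C via C→a: +{a}
  S via S→C C: +{a,d}
  S via S→b: +{b}
  FIRST(S)={a,b,d}  FIRST(A)={b,d}  FIRST(B)={d}  FIRST(C)={a,d}
round 2:
  C via C→S: +{b}
  FIRST(S)={a,b,d}  FIRST(A)={b,d}  FIRST(B)={d}  FIRST(C)={a,b,d}
round 3: (no change)
  FIRST(S)={a,b,d}  FIRST(A)={b,d}  FIRST(B)={d}  FIRST(C)={a,b,d}

FOLLOW iteration:
FOLLOW(S) := {$}
[1]
  A→A a b: FOLLOW(A) ⊇ FIRST(a) = {a}; new: +{a}
  C→B S: FOLLOW(B) ⊇ FIRST(S) = {a,b,d}; new: +{a,b,d}
  S→C C: FOLLOW(C) ⊇ FIRST(C) = {a,b,d}; new: +{a,b,d}
  S→C C: FOLLOW(C) ⊇ FOLLOW(S) ⊇ {$}; new: +{$}
  S→b A: FOLLOW(A) ⊇ FOLLOW(S) ⊇ {$}; new: +{$}
  S: {$}  A: {$,a}  B: {a,b,d}  C: {$,a,b,d}
[2]
  C→B S: FOLLOW(S) ⊇ FOLLOW(C) ⊇ {$,a,b,d}; new: +{a,b,d}
  S→b A: FOLLOW(A) ⊇ FOLLOW(S) ⊇ {$,a,b,d}; new: +{b,d}
  S: {$,a,b,d}  A: {$,a,b,d}  B: {a,b,d}  C: {$,a,b,d}
[3] done
  S: {$,a,b,d}  A: {$,a,b,d}  B: {a,b,d}  C: {$,a,b,d}

FOLLOW(A) = ["$", "a", "b", "d"]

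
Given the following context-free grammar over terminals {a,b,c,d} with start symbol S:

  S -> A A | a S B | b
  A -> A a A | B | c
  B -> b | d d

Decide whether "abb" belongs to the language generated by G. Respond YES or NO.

CNF form of G:
  S -> A A | T0 X3 | b
  A -> A X2 | T1 T1 | b | c
  B -> T1 T1 | b
  T0 -> a
  T1 -> d
  X2 -> T0 A
  X3 -> S B

CYK table (by increasing span):
  T[0,0] 'a' = {T0}  orig:{}
  T[1,1] 'b' = {A,B,S}
  T[2,2] 'b' = {A,B,S}
  T[0,1] 'ab' = {X2}  orig:{}
  T[1,2] 'bb' = {S,X3}  orig:{S}
  T[0,2] 'abb' = {S}

S ∈ T[0,2] ⇒ YES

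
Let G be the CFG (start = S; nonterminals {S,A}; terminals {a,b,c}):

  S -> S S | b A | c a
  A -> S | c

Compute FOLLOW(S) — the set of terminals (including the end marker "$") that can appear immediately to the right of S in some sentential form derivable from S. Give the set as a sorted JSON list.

Compute FIRST by fixpoint:
iter 1:
  A via A→c: +{c}
  S via S→b A: +{b}
  S via S→c a: +{c}
  FIRST[S]={b,c}  FIRST[A]={c}
iter 2:
  A via A→S: +{b}
  FIRST[S]={b,c}  FIRST[A]={b,c}
iter 3: (no change)
  FIRST[S]={b,c}  FIRST[A]={b,c}

Compute FOLLOW by fixpoint:
FOLLOW(S) := {$}
round 1:
  S→S S: FOLLOW(S) ⊇ FIRST(S) = {b,c}; new: +{b,c}
  S→b A: FOLLOW(A) ⊇ FOLLOW(S) ⊇ {$,b,c}; new: +{$,b,c}
  FOLLOW(S)={$,b,c}  FOLLOW(A)={$,b,c}
round 2: (no change)
  FOLLOW(S)={$,b,c}  FOLLOW(A)={$,b,c}

FOLLOW(S) = ["$", "b", "c"]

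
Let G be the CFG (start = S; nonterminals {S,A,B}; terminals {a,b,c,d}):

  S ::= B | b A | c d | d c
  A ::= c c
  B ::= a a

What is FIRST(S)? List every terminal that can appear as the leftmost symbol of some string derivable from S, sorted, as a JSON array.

FIRST iteration:
pass 1:
  A via A→c c: +{c}
  B via B→a a: +{a}
  S via S→B: +{a}
  S via S→b A: +{b}
  S via S→c d: +{c}
  S via S→d c: +{d}
  FIRST[S]={a,b,c,d}  FIRST[A]={c}  FIRST[B]={a}
pass 2: (no change)
  FIRST[S]={a,b,c,d}  FIRST[A]={c}  FIRST[B]={a}

FIRST(S) = ["a", "b", "c", "d"]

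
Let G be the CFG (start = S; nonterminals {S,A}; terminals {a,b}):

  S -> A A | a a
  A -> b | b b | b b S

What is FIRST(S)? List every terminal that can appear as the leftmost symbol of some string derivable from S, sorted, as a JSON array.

FIRST sets, iterate to fixpoint:
pass 1:
  A via A→b: +{b}
  S via S→A A: +{b}
  S via S→a a: +{a}
  FIRST[S]={a,b}  FIRST[A]={b}
pass 2: done
  FIRST[S]={a,b}  FIRST[A]={b}

FIRST(S) = ["a", "b"]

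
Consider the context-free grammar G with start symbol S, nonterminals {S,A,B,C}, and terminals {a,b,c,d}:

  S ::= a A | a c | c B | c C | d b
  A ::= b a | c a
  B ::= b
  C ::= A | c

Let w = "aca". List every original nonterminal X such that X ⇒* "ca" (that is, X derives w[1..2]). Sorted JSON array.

Convert to CNF:
  S -> T1 A | T1 T2 | T2 B | T2 C | T3 T0
  A -> T0 T1 | T2 T1
  B -> b
  C -> T0 T1 | T2 T1 | c
  T0 -> b
  T1 -> a
  T2 -> c
  T3 -> d

CYK table (by increasing span) (cells [i..j] with 1 ≤ i ≤ j ≤ 2 only):
  cell(1,1) c: {C,T2}  orig:{C}
  cell(2,2) a: {T1}  orig:{}
  cell(1,2) ca: {A,C}

Original NTs in T[1,2] deriving "ca": ["A", "C"]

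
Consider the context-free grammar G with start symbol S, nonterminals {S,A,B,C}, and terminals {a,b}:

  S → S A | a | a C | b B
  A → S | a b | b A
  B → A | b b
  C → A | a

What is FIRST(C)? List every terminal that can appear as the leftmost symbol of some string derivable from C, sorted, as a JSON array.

FIRST iteration:
iter 1:
  A via A→a b: +{a}
  A via A→b A: +{b}
  B via B→A: +{a,b}
  C via C→A: +{a,b}
  S via S→a: +{a}
  S via S→b B: +{b}
  S: {a,b}  A: {a,b}  B: {a,b}  C: {a,b}
iter 2: (stable)
  S: {a,b}  A: {a,b}  B: {a,b}  C: {a,b}

FIRST(C) = ["a", "b"]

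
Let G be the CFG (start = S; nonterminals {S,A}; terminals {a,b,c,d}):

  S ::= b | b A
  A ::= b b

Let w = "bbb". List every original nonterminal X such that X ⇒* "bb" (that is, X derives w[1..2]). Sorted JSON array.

Convert to CNF:
  S -> T0 A | b
  A -> T0 T0
  T0 -> b

Fill CYK table bottom-up — only the sub-triangle for w[1..2]:
  T[1,1] 'b' = {S,T0}  orig:{S}
  T[2,2] 'b' = {S,T0}  orig:{S}
  T[1,2] 'bb' = {A}

Original NTs in T[1,2] deriving "bb": ["A"]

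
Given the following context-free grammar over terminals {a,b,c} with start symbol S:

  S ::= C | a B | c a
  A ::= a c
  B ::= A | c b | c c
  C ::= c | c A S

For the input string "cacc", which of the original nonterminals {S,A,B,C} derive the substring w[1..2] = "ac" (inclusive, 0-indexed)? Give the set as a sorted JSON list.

Convert to CNF:
  S -> T0 B | T1 T0 | T1 X4 | c
  A -> T0 T1
  B -> T0 T1 | T1 T1 | T1 T2
  C -> T1 X3 | c
  T0 -> a
  T1 -> c
  T2 -> b
  X3 -> A S
  X4 -> A S

Fill CYK table bottom-up — only the sub-triangle for w[1..2]:
  T[1,1] 'a' = {T0}  orig:{}
  T[2,2] 'c' = {C,S,T1}  orig:{C,S}
  T[1,2] 'ac' = {A,B}

Original NTs in T[1,2] deriving "ac": ["A", "B"]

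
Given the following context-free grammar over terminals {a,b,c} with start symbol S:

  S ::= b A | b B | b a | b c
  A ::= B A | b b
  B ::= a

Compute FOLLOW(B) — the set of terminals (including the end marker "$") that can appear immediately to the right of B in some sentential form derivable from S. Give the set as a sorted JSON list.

FIRST iteration:
round 1:
  A via A→b b: +{b}
  B via B→a: +{a}
  S via S→b A: +{b}
  FIRST(S)={b}  FIRST(A)={b}  FIRST(B)={a}
round 2:
  A via A→B A: +{a}
  FIRST(S)={b}  FIRST(A)={a,b}  FIRST(B)={a}
round 3: — fixpoint
  FIRST(S)={b}  FIRST(A)={a,b}  FIRST(B)={a}

Compute FOLLOW by fixpoint:
initialize: $ ∈ FOLLOW(S)
round 1:
  A→B A: FOLLOW(B) ⊇ FIRST(A) = {a,b}; new: +{a,b}
  S→b A: FOLLOW(A) ⊇ FOLLOW(S) ⊇ {$}; new: +{$}
  S→b B: FOLLOW(B) ⊇ FOLLOW(S) ⊇ {$}; new: +{$}
  S: {$}  A: {$}  B: {$,a,b}
round 2: — fixpoint
  S: {$}  A: {$}  B: {$,a,b}

FOLLOW(B) = ["$", "a", "b"]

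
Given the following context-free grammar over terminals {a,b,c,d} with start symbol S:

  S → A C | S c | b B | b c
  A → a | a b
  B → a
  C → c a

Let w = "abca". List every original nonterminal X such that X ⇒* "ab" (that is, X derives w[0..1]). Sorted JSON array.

CNF form of G:
  S -> A C | S T2 | T1 B | T1 T2
  A -> T0 T1 | a
  B -> a
  C -> T2 T0
  T0 -> a
  T1 -> b
  T2 -> c

Fill CYK table bottom-up, restricted to cells inside w[0..1]:
  cell(0,0) a: {A,B,T0}  orig:{A,B}
  cell(1,1) b: {T1}  orig:{}
  cell(0,1) ab: {A}

Original NTs in T[0,1] deriving "ab": ["A"]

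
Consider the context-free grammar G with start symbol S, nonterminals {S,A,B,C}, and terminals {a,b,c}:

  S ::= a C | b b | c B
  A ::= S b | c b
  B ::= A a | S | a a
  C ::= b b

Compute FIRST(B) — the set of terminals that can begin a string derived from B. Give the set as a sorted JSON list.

Compute FIRST by fixpoint:
iter 1:
  A via A→c b: +{c}
  B via B→A a: +{c}
  B via B→a a: +{a}
  C via C→b b: +{b}
  S via S→a C: +{a}
  S via S→b b: +{b}
  S via S→c B: +{c}
  FIRST[S]={a,b,c}  FIRST[A]={c}  FIRST[B]={a,c}  FIRST[C]={b}
iter 2:
  A via A→S b: +{a,b}
  B via B→A a: +{b}
  FIRST[S]={a,b,c}  FIRST[A]={a,b,c}  FIRST[B]={a,b,c}  FIRST[C]={b}
iter 3: (no change)
  FIRST[S]={a,b,c}  FIRST[A]={a,b,c}  FIRST[B]={a,b,c}  FIRST[C]={b}

FIRST(B) = ["a", "b", "c"]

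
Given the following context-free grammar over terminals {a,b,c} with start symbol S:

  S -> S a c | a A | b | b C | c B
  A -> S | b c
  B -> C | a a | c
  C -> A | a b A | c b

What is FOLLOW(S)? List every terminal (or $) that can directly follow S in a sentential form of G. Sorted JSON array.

FIRST iteration:
pass 1:
  A via A→b c: +{b}
  B via B→a a: +{a}
  B via B→c: +{c}
  C via C→A: +{b}
  C via C→a b A: +{a}
  C via C→c b: +{c}
  S via S→a A: +{a}
  S via S→b: +{b}
  S via S→c B: +{c}
  FIRST[S]={a,b,c}  FIRST[A]={b}  FIRST[B]={a,c}  FIRST[C]={a,b,c}
pass 2:
  A via A→S: +{a,c}
  B via B→C: +{b}
  FIRST[S]={a,b,c}  FIRST[A]={a,b,c}  FIRST[B]={a,b,c}  FIRST[C]={a,b,c}
pass 3: — fixpoint
  FIRST[S]={a,b,c}  FIRST[A]={a,b,c}  FIRST[B]={a,b,c}  FIRST[C]={a,b,c}

FOLLOW sets:
seed FOLLOW(S) with $
[1]
  S→S a c: FOLLOW(S) ⊇ FIRST(a) = {a}; new: +{a}
  S→a A: FOLLOW(A) ⊇ FOLLOW(S) ⊇ {$,a}; new: +{$,a}
  S→b C: FOLLOW(C) ⊇ FOLLOW(S) ⊇ {$,a}; new: +{$,a}
  S→c B: FOLLOW(B) ⊇ FOLLOW(S) ⊇ {$,a}; new: +{$,a}
  S: {$,a}  A: {$,a}  B: {$,a}  C: {$,a}
[2] (no change)
  S: {$,a}  A: {$,a}  B: {$,a}  C: {$,a}

FOLLOW(S) = ["$", "a"]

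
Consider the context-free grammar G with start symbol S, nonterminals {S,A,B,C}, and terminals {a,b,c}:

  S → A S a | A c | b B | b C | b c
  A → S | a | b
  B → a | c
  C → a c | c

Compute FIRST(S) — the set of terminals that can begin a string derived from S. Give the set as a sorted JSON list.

FIRST sets, iterate to fixpoint:
round 1:
  A via A→a: +{a}
  A via A→b: +{b}
  B via B→a: +{a}
  B via B→c: +{c}
  C via C→a c: +{a}
  C via C→c: +{c}
  S via S→A S a: +{a,b}
  S: {a,b}  A: {a,b}  B: {a,c}  C: {a,c}
round 2: (stable)
  S: {a,b}  A: {a,b}  B: {a,c}  C: {a,c}

FIRST(S) = ["a", "b"]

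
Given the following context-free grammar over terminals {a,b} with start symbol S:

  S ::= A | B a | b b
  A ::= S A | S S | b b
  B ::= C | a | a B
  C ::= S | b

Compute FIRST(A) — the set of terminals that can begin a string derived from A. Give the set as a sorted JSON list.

Compute FIRST by fixpoint:
round 1:
  A via A→b b: +{b}
  B via B→a: +{a}
  C via C→b: +{b}
  S via S→A: +{b}
  S via S→B a: +{a}
  S: {a,b}  A: {b}  B: {a}  C: {b}
round 2:
  A via A→S A: +{a}
  B via B→C: +{b}
  C via C→S: +{a}
  S: {a,b}  A: {a,b}  B: {a,b}  C: {a,b}
round 3: (stable)
  S: {a,b}  A: {a,b}  B: {a,b}  C: {a,b}

FIRST(A) = ["a", "b"]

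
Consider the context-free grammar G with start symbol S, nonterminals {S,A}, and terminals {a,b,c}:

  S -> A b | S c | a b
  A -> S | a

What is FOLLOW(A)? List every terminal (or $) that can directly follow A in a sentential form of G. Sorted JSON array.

FIRST sets, iterate to fixpoint:
round 1:
  A via A→a: +{a}
  S via S→A b: +{a}
  FIRST(S)={a}  FIRST(A)={a}
round 2: (no change)
  FIRST(S)={a}  FIRST(A)={a}

FOLLOW sets:
initialize: $ ∈ FOLLOW(S)
round 1:
  S→A b: FOLLOW(A) ⊇ FIRST(b) = {b}; new: +{b}
  S→S c: FOLLOW(S) ⊇ FIRST(c) = {c}; new: +{c}
  S: {$,c}  A: {b}
round 2:
  A→S: FOLLOW(S) ⊇ FOLLOW(A) ⊇ {b}; new: +{b}
  S: {$,b,c}  A: {b}
round 3: done
  S: {$,b,c}  A: {b}

FOLLOW(A) = ["b"]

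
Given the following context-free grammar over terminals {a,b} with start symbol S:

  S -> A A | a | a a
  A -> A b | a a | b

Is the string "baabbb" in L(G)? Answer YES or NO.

Convert to CNF:
  S -> A A | T1 T1 | a
  A -> A T0 | T1 T1 | b
  T0 -> b
  T1 -> a

CYK table (by increasing span):
  T[0,0] 'b' = {A,T0}  orig:{A}
  T[1,1] 'a' = {S,T1}  orig:{S}
  T[2,2] 'a' = {S,T1}  orig:{S}
  T[3,3] 'b' = {A,T0}  orig:{A}
  T[4,4] 'b' = {A,T0}  orig:{A}
  T[5,5] 'b' = {A,T0}  orig:{A}
  T[0,1] 'ba' = ∅
  T[1,2] 'aa' = {A,S}
  T[2,3] 'ab' = ∅
  T[3,4] 'bb' = {A,S}
  T[4,5] 'bb' = {A,S}
  T[0,2] 'baa' = {S}
  T[1,3] 'aab' = {A,S}
  T[2,4] 'abb' = ∅
  T[3,5] 'bbb' = {A,S}
  T[0,3] 'baab' = {S}
  T[1,4] 'aabb' = {A,S}
  T[2,5] 'abbb' = ∅
  T[0,4] 'baabb' = {S}
  T[1,5] 'aabbb' = {A,S}
  T[0,5] 'baabbb' = {S}

S ∈ T[0,5] ⇒ YES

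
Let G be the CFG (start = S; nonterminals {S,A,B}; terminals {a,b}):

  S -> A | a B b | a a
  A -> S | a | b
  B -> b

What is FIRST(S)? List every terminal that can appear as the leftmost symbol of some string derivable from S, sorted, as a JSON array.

FIRST iteration:
round 1:
  A via A→a: +{a}
  A via A→b: +{b}
  B via B→b: +{b}
  S via S→A: +{a,b}
  S: {a,b}  A: {a,b}  B: {b}
round 2: (no change)
  S: {a,b}  A: {a,b}  B: {b}

FIRST(S) = ["a", "b"]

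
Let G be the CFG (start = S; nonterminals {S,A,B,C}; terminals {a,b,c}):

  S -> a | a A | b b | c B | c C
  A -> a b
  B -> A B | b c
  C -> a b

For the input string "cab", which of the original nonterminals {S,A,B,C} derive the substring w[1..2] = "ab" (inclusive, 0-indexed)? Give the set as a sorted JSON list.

CNF form of G:
  S -> T0 A | T1 T1 | T2 B | T2 C | a
  A -> T0 T1
  B -> A B | T1 T2
  C -> T0 T1
  T0 -> a
  T1 -> b
  T2 -> c

CYK fill, restricted to cells inside w[1..2]:
  T[1,1] 'a' = {S,T0}  orig:{S}
  T[2,2] 'b' = {T1}  orig:{}
  T[1,2] 'ab' = {A,C}

Original NTs in T[1,2] deriving "ab": ["A", "C"]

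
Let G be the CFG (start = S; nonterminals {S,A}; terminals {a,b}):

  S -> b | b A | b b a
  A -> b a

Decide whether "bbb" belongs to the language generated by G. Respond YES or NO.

Convert to CNF:
  S -> T0 A | T0 X2 | b
  A -> T0 T1
  T0 -> b
  T1 -> a
  X2 -> T0 T1

CYK table (by increasing span):
  T[0,0] 'b' = {S,T0}  orig:{S}
  T[1,1] 'b' = {S,T0}  orig:{S}
  T[2,2] 'b' = {S,T0}  orig:{S}
  T[0,1] 'bb' = ∅
  T[1,2] 'bb' = ∅
  T[0,2] 'bbb' = ∅

S ∉ T[0,2] ⇒ NO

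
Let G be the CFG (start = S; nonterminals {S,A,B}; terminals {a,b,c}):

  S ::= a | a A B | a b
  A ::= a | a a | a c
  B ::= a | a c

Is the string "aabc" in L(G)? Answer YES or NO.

Convert to CNF:
  S -> T0 T2 | T0 X3 | a
  A -> T0 T0 | T0 T1 | a
  B -> T0 T1 | a
  T0 -> a
  T1 -> c
  T2 -> b
  X3 -> A B

Fill CYK table bottom-up:
  cell(0,0) a: {A,B,S,T0}  orig:{A,B,S}
  cell(1,1) a: {A,B,S,T0}  orig:{A,B,S}
  cell(2,2) b: {T2}  orig:{}
  cell(3,3) c: {T1}  orig:{}
  cell(0,1) aa: {A,X3}  orig:{A}
  cell(1,2) ab: {S}
  cell(2,3) bc: ∅
  cell(0,2) aab: ∅
  cell(1,3) abc: ∅
  cell(0,3) aabc: ∅

S ∉ T[0,3] ⇒ NO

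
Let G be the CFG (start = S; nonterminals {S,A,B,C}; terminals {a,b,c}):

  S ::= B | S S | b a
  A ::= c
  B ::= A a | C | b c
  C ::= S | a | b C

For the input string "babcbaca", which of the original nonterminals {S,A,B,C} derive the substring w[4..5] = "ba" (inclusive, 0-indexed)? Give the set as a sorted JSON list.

CNF form of G:
  S -> A T0 | S S | T1 C | T1 T0 | T1 T2 | a
  A -> c
  B -> A T0 | S S | T1 C | T1 T0 | T1 T2 | a
  C -> A T0 | S S | T1 C | T1 T0 | T1 T2 | a
  T0 -> a
  T1 -> b
  T2 -> c

CYK fill (cells [i..j] with 4 ≤ i ≤ j ≤ 5 only):
  T[4,4] 'b' = {T1}  orig:{}
  T[5,5] 'a' = {B,C,S,T0}  orig:{B,C,S}
  T[4,5] 'ba' = {B,C,S}

Original NTs in T[4,5] deriving "ba": ["B", "C", "S"]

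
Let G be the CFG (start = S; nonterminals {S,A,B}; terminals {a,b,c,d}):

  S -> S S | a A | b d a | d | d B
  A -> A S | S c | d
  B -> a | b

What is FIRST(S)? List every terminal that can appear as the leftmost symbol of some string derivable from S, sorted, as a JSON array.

Compute FIRST by fixpoint:
[1]
  A via A→d: +{d}
  B via B→a: +{a}
  B via B→b: +{b}
  S via S→a A: +{a}
  S via S→b d a: +{b}
  S via S→d: +{d}
  S: {a,b,d}  A: {d}  B: {a,b}
[2]
  A via A→S c: +{a,b}
  S: {a,b,d}  A: {a,b,d}  B: {a,b}
[3] (stable)
  S: {a,b,d}  A: {a,b,d}  B: {a,b}

FIRST(S) = ["a", "b", "d"]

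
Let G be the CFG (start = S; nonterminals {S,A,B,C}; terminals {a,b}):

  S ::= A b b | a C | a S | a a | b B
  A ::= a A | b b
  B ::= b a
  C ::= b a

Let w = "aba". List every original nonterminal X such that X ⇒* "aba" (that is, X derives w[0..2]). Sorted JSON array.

CNF form of G:
  S -> A X2 | T0 C | T0 S | T0 T0 | T1 B
  A -> T0 A | T1 T1
  B -> T1 T0
  C -> T1 T0
  T0 -> a
  T1 -> b
  X2 -> T1 T1

CYK table (by increasing span) (cells [i..j] with 0 ≤ i ≤ j ≤ 2 only):
  T[0,0] 'a' = {T0}  orig:{}
  T[1,1] 'b' = {T1}  orig:{}
  T[2,2] 'a' = {T0}  orig:{}
  T[0,1] 'ab' = ∅
  T[1,2] 'ba' = {B,C}
  T[0,2] 'aba' = {S}

Original NTs in T[0,2] deriving "aba": ["S"]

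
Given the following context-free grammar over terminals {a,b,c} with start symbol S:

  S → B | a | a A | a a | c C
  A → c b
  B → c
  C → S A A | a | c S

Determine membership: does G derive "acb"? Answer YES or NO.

Convert to CNF:
  S -> T0 C | T2 A | T2 T2 | a | c
  A -> T0 T1
  B -> c
  C -> S X3 | T0 S | a
  T0 -> c
  T1 -> b
  T2 -> a
  X3 -> A A

CYK fill:
  [0..0]={C,S,T2}  "a"  orig:{C,S}
  [1..1]={B,S,T0}  "c"  orig:{B,S}
  [2..2]={T1}  "b"  orig:{}
  [0..1]=∅  "ac"
  [1..2]={A}  "cb"
  [0..2]={S}  "acb"

S ∈ T[0,2] ⇒ YES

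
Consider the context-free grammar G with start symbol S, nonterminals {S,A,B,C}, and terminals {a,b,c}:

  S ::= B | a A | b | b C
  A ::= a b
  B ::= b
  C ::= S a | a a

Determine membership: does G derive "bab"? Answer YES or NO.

CNF form of G:
  S -> T0 A | T1 C | b
  A -> T0 T1
  B -> b
  C -> S T0 | T0 T0
  T0 -> a
  T1 -> b

CYK table (by increasing span):
  T[0,0] 'b' = {B,S,T1}  orig:{B,S}
  T[1,1] 'a' = {T0}  orig:{}
  T[2,2] 'b' = {B,S,T1}  orig:{B,S}
  T[0,1] 'ba' = {C}
  T[1,2] 'ab' = {A}
  T[0,2] 'bab' = ∅

S ∉ T[0,2] ⇒ NO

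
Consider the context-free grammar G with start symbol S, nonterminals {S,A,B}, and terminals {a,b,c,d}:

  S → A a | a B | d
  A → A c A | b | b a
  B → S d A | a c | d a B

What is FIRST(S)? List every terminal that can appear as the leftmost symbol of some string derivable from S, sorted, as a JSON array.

Compute FIRST by fixpoint:
round 1:
  A via A→b: +{b}
  B via B→a c: +{a}
  B via B→d a B: +{d}
  S via S→A a: +{b}
  S via S→a B: +{a}
  S via S→d: +{d}
  FIRST[S]={a,b,d}  FIRST[A]={b}  FIRST[B]={a,d}
round 2:
  B via B→S d A: +{b}
  FIRST[S]={a,b,d}  FIRST[A]={b}  FIRST[B]={a,b,d}
round 3: (stable)
  FIRST[S]={a,b,d}  FIRST[A]={b}  FIRST[B]={a,b,d}

FIRST(S) = ["a", "b", "d"]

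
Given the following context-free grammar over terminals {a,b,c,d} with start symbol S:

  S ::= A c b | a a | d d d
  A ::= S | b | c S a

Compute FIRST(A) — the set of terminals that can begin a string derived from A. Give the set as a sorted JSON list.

Compute FIRST by fixpoint:
[1]
  A via A→b: +{b}
  A via A→c S a: +{c}
  S via S→A c b: +{b,c}
  S via S→a a: +{a}
  S via S→d d d: +{d}
  FIRST(S)={a,b,c,d}  FIRST(A)={b,c}
[2]
  A via A→S: +{a,d}
  FIRST(S)={a,b,c,d}  FIRST(A)={a,b,c,d}
[3] done
  FIRST(S)={a,b,c,d}  FIRST(A)={a,b,c,d}

FIRST(A) = ["a", "b", "c", "d"]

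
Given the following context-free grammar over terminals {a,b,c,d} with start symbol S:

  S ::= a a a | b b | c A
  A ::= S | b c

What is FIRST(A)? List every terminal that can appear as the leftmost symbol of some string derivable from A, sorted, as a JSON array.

Compute FIRST by fixpoint:
iter 1:
  A via A→b c: +{b}
  S via S→a a a: +{a}
  S via S→b b: +{b}
  S via S→c A: +{c}
  FIRST[S]={a,b,c}  FIRST[A]={b}
iter 2:
  A via A→S: +{a,c}
  FIRST[S]={a,b,c}  FIRST[A]={a,b,c}
iter 3: (no change)
  FIRST[S]={a,b,c}  FIRST[A]={a,b,c}

FIRST(A) = ["a", "b", "c"]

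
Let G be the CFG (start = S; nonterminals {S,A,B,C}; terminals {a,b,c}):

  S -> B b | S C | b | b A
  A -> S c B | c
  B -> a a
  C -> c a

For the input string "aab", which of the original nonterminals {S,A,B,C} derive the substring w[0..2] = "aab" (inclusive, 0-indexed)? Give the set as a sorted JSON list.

Convert to CNF:
  S -> B T2 | S C | T2 A | b
  A -> S X3 | c
  B -> T1 T1
  C -> T0 T1
  T0 -> c
  T1 -> a
  T2 -> b
  X3 -> T0 B

Fill CYK table bottom-up — only the sub-triangle for w[0..2]:
  [0..0]={T1}  "a"  orig:{}
  [1..1]={T1}  "a"  orig:{}
  [2..2]={S,T2}  "b"  orig:{S}
  [0..1]={B}  "aa"
  [1..2]=∅  "ab"
  [0..2]={S}  "aab"

Original NTs in T[0,2] deriving "aab": ["S"]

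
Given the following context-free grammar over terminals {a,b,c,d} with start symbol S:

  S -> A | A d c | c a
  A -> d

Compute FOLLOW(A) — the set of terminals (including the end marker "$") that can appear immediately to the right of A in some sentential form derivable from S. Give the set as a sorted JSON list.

Compute FIRST by fixpoint:
[1]
  A via A→d: +{d}
  S via S→A: +{d}
  S via S→c a: +{c}
  S: {c,d}  A: {d}
[2] (stable)
  S: {c,d}  A: {d}

FOLLOW sets:
initialize: $ ∈ FOLLOW(S)
[1]
  S→A: FOLLOW(A) ⊇ FOLLOW(S) ⊇ {$}; new: +{$}
  S→A d c: FOLLOW(A) ⊇ FIRST(d) = {d}; new: +{d}
  S: {$}  A: {$,d}
[2] (no change)
  S: {$}  A: {$,d}

FOLLOW(A) = ["$", "d"]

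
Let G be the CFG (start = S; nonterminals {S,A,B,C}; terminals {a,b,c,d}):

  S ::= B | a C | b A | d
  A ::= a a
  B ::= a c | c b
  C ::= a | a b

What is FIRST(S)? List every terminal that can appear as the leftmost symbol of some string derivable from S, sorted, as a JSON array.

Compute FIRST by fixpoint:
iter 1:
  A via A→a a: +{a}
  B via B→a c: +{a}
  B via B→c b: +{c}
  C via C→a: +{a}
  S via S→B: +{a,c}
  S via S→b A: +{b}
  S via S→d: +{d}
  FIRST[S]={a,b,c,d}  FIRST[A]={a}  FIRST[B]={a,c}  FIRST[C]={a}
iter 2: — fixpoint
  FIRST[S]={a,b,c,d}  FIRST[A]={a}  FIRST[B]={a,c}  FIRST[C]={a}

FIRST(S) = ["a", "b", "c", "d"]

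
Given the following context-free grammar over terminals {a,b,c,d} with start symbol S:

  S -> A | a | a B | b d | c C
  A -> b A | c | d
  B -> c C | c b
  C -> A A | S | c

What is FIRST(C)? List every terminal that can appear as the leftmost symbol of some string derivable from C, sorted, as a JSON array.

Compute FIRST by fixpoint:
round 1:
  A via A→b A: +{b}
  A via A→c: +{c}
  A via A→d: +{d}
  B via B→c C: +{c}
  C via C→A A: +{b,c,d}
  S via S→A: +{b,c,d}
  S via S→a: +{a}
  S: {a,b,c,d}  A: {b,c,d}  B: {c}  C: {b,c,d}
round 2:
  C via C→S: +{a}
  S: {a,b,c,d}  A: {b,c,d}  B: {c}  C: {a,b,c,d}
round 3: — fixpoint
  S: {a,b,c,d}  A: {b,c,d}  B: {c}  C: {a,b,c,d}

FIRST(C) = ["a", "b", "c", "d"]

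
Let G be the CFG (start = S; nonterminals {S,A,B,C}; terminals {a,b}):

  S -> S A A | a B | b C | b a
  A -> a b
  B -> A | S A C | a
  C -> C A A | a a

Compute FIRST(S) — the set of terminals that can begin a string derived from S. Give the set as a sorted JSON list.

FIRST iteration:
iter 1:
  A via A→a b: +{a}
  B via B→A: +{a}
  C via C→a a: +{a}
  S via S→a B: +{a}
  S via S→b C: +{b}
  FIRST(S)={a,b}  FIRST(A)={a}  FIRST(B)={a}  FIRST(C)={a}
iter 2:
  B via B→S A C: +{b}
  FIRST(S)={a,b}  FIRST(A)={a}  FIRST(B)={a,b}  FIRST(C)={a}
iter 3: — fixpoint
  FIRST(S)={a,b}  FIRST(A)={a}  FIRST(B)={a,b}  FIRST(C)={a}

FIRST(S) = ["a", "b"]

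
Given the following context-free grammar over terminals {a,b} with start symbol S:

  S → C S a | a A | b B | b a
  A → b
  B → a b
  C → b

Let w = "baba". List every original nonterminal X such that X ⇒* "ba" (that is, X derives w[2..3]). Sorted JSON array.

Convert to CNF:
  S -> C X2 | T0 A | T1 B | T1 T0
  A -> b
  B -> T0 T1
  C -> b
  T0 -> a
  T1 -> b
  X2 -> S T0

Fill CYK table bottom-up — only the sub-triangle for w[2..3]:
  [2..2]={A,C,T1}  "b"  orig:{A,C}
  [3..3]={T0}  "a"  orig:{}
  [2..3]={S}  "ba"

Original NTs in T[2,3] deriving "ba": ["S"]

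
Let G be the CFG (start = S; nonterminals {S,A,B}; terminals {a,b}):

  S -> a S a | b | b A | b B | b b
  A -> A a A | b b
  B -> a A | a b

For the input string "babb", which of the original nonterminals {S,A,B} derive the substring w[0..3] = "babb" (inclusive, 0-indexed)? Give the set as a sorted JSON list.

Convert to CNF:
  S -> T0 X3 | T1 A | T1 B | T1 T1 | b
  A -> A X2 | T1 T1
  B -> T0 A | T0 T1
  T0 -> a
  T1 -> b
  X2 -> T0 A
  X3 -> S T0

CYK table (by increasing span) (cells [i..j] with 0 ≤ i ≤ j ≤ 3 only):
  cell(0,0) b: {S,T1}  orig:{S}
  cell(1,1) a: {T0}  orig:{}
  cell(2,2) b: {S,T1}  orig:{S}
  cell(3,3) b: {S,T1}  orig:{S}
  cell(0,1) ba: {X3}  orig:{}
  cell(1,2) ab: {B}
  cell(2,3) bb: {A,S}
  cell(0,2) bab: {S}
  cell(1,3) abb: {B,X2}  orig:{B}
  cell(0,3) babb: {S}

Original NTs in T[0,3] deriving "babb": ["S"]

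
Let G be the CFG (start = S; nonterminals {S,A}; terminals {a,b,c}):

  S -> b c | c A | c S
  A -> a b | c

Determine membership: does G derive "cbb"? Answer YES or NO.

CNF form of G:
  S -> T1 T2 | T2 A | T2 S
  A -> T0 T1 | c
  T0 -> a
  T1 -> b
  T2 -> c

CYK fill:
  [0..0]={A,T2}  "c"  orig:{A}
  [1..1]={T1}  "b"  orig:{}
  [2..2]={T1}  "b"  orig:{}
  [0..1]=∅  "cb"
  [1..2]=∅  "bb"
  [0..2]=∅  "cbb"

S ∉ T[0,2] ⇒ NO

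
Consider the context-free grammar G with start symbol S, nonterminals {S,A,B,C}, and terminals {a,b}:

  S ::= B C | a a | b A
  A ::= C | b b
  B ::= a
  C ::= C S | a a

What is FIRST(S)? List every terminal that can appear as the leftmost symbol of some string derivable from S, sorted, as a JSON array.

FIRST iteration:
iter 1:
  A via A→b b: +{b}
  B via B→a: +{a}
  C via C→a a: +{a}
  S via S→B C: +{a}
  S via S→b A: +{b}
  FIRST(S)={a,b}  FIRST(A)={b}  FIRST(B)={a}  FIRST(C)={a}
iter 2:
  A via A→C: +{a}
  FIRST(S)={a,b}  FIRST(A)={a,b}  FIRST(B)={a}  FIRST(C)={a}
iter 3: (no change)
  FIRST(S)={a,b}  FIRST(A)={a,b}  FIRST(B)={a}  FIRST(C)={a}

FIRST(S) = ["a", "b"]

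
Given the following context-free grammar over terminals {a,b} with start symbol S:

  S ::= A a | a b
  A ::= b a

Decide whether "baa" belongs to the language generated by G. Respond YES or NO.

Convert to CNF:
  S -> A T1 | T1 T0
  A -> T0 T1
  T0 -> b
  T1 -> a

CYK fill:
  [0..0]={T0}  "b"  orig:{}
  [1..1]={T1}  "a"  orig:{}
  [2..2]={T1}  "a"  orig:{}
  [0..1]={A}  "ba"
  [1..2]=∅  "aa"
  [0..2]={S}  "baa"

S ∈ T[0,2] ⇒ YES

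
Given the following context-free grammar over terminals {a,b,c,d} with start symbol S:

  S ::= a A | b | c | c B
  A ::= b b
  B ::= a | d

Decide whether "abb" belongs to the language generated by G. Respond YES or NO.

CNF form of G:
  S -> T1 A | T2 B | b | c
  A -> T0 T0
  B -> a | d
  T0 -> b
  T1 -> a
  T2 -> c

Fill CYK table bottom-up:
  T[0,0] 'a' = {B,T1}  orig:{B}
  T[1,1] 'b' = {S,T0}  orig:{S}
  T[2,2] 'b' = {S,T0}  orig:{S}
  T[0,1] 'ab' = ∅
  T[1,2] 'bb' = {A}
  T[0,2] 'abb' = {S}

S ∈ T[0,2] ⇒ YES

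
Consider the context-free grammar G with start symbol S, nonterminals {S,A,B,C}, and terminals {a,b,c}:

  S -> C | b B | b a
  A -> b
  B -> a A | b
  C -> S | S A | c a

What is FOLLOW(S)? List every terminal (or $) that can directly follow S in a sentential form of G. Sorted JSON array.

FIRST sets, iterate to fixpoint:
pass 1:
  A via A→b: +{b}
  B via B→a A: +{a}
  B via B→b: +{b}
  C via C→c a: +{c}
  S via S→C: +{c}
  S via S→b B: +{b}
  FIRST(S)={b,c}  FIRST(A)={b}  FIRST(B)={a,b}  FIRST(C)={c}
pass 2:
  C via C→S: +{b}
  FIRST(S)={b,c}  FIRST(A)={b}  FIRST(B)={a,b}  FIRST(C)={b,c}
pass 3: — fixpoint
  FIRST(S)={b,c}  FIRST(A)={b}  FIRST(B)={a,b}  FIRST(C)={b,c}

FOLLOW iteration:
initialize: $ ∈ FOLLOW(S)
iter 1:
  C→S A: FOLLOW(S) ⊇ FIRST(A) = {b}; new: +{b}
  S→C: FOLLOW(C) ⊇ FOLLOW(S) ⊇ {$,b}; new: +{$,b}
  S→b B: FOLLOW(B) ⊇ FOLLOW(S) ⊇ {$,b}; new: +{$,b}
  FOLLOW(S)={$,b}  FOLLOW(A)={}  FOLLOW(B)={$,b}  FOLLOW(C)={$,b}
iter 2:
  B→a A: FOLLOW(A) ⊇ FOLLOW(B) ⊇ {$,b}; new: +{$,b}
  FOLLOW(S)={$,b}  FOLLOW(A)={$,b}  FOLLOW(B)={$,b}  FOLLOW(C)={$,b}
iter 3: — fixpoint
  FOLLOW(S)={$,b}  FOLLOW(A)={$,b}  FOLLOW(B)={$,b}  FOLLOW(C)={$,b}

FOLLOW(S) = ["$", "b"]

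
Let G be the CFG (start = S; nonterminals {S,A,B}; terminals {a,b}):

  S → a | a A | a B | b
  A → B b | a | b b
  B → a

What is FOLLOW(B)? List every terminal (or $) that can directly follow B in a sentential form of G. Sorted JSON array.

Compute FIRST by fixpoint:
pass 1:
  A via A→a: +{a}
  A via A→b b: +{b}
  B via B→a: +{a}
  S via S→a: +{a}
  S via S→b: +{b}
  FIRST[S]={a,b}  FIRST[A]={a,b}  FIRST[B]={a}
pass 2: (no change)
  FIRST[S]={a,b}  FIRST[A]={a,b}  FIRST[B]={a}

FOLLOW sets:
seed FOLLOW(S) with $
[1]
  A→B b: FOLLOW(B) ⊇ FIRST(b) = {b}; new: +{b}
  S→a A: FOLLOW(A) ⊇ FOLLOW(S) ⊇ {$}; new: +{$}
  S→a B: FOLLOW(B) ⊇ FOLLOW(S) ⊇ {$}; new: +{$}
  FOLLOW(S)={$}  FOLLOW(A)={$}  FOLLOW(B)={$,b}
[2] — fixpoint
  FOLLOW(S)={$}  FOLLOW(A)={$}  FOLLOW(B)={$,b}

FOLLOW(B) = ["$", "b"]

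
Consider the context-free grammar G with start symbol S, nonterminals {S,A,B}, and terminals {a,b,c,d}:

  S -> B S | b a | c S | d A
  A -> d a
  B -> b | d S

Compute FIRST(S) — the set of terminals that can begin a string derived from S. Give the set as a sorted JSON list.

FIRST sets, iterate to fixpoint:
round 1:
  A via A→d a: +{d}
  B via B→b: +{b}
  B via B→d S: +{d}
  S via S→B S: +{b,d}
  S via S→c S: +{c}
  FIRST[S]={b,c,d}  FIRST[A]={d}  FIRST[B]={b,d}
round 2: (no change)
  FIRST[S]={b,c,d}  FIRST[A]={d}  FIRST[B]={b,d}

FIRST(S) = ["b", "c", "d"]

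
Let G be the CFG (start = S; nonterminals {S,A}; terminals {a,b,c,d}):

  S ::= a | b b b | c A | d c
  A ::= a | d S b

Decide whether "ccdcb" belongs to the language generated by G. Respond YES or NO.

CNF form of G:
  S -> T0 T2 | T1 X4 | T2 A | a
  A -> T0 X3 | a
  T0 -> d
  T1 -> b
  T2 -> c
  X3 -> S T1
  X4 -> T1 T1

Fill CYK table bottom-up:
  cell(0,0) c: {T2}  orig:{}
  cell(1,1) c: {T2}  orig:{}
  cell(2,2) d: {T0}  orig:{}
  cell(3,3) c: {T2}  orig:{}
  cell(4,4) b: {T1}  orig:{}
  cell(0,1) cc: ∅
  cell(1,2) cd: ∅
  cell(2,3) dc: {S}
  cell(3,4) cb: ∅
  cell(0,2) ccd: ∅
  cell(1,3) cdc: ∅
  cell(2,4) dcb: {X3}  orig:{}
  cell(0,3) ccdc: ∅
  cell(1,4) cdcb: ∅
  cell(0,4) ccdcb: ∅

S ∉ T[0,4] ⇒ NO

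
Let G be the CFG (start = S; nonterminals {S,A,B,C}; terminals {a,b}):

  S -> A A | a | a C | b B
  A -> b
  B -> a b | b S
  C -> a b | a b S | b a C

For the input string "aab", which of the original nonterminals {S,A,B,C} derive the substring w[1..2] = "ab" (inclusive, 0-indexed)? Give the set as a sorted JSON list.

CNF form of G:
  S -> A A | T0 C | T1 B | a
  A -> b
  B -> T0 T1 | T1 S
  C -> T0 T1 | T0 X2 | T1 X3
  T0 -> a
  T1 -> b
  X2 -> T1 S
  X3 -> T0 C

CYK table (by increasing span) (cells [i..j] with 1 ≤ i ≤ j ≤ 2 only):
  cell(1,1) a: {S,T0}  orig:{S}
  cell(2,2) b: {A,T1}  orig:{A}
  cell(1,2) ab: {B,C}

Original NTs in T[1,2] deriving "ab": ["B", "C"]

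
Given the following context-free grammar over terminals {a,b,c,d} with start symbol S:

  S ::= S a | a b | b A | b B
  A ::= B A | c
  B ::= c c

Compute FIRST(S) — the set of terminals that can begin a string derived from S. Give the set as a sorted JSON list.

FIRST iteration:
round 1:
  A via A→c: +{c}
  B via B→c c: +{c}
  S via S→a b: +{a}
  S via S→b A: +{b}
  FIRST[S]={a,b}  FIRST[A]={c}  FIRST[B]={c}
round 2: — fixpoint
  FIRST[S]={a,b}  FIRST[A]={c}  FIRST[B]={c}

FIRST(S) = ["a", "b"]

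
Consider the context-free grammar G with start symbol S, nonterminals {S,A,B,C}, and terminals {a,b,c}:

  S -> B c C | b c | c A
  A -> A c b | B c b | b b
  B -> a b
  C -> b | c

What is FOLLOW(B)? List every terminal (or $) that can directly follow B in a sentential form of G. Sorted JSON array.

FIRST iteration:
round 1:
  A via A→b b: +{b}
  B via B→a b: +{a}
  C via C→b: +{b}
  C via C→c: +{c}
  S via S→B c C: +{a}
  S via S→b c: +{b}
  S via S→c A: +{c}
  S: {a,b,c}  A: {b}  B: {a}  C: {b,c}
round 2:
  A via A→B c b: +{a}
  S: {a,b,c}  A: {a,b}  B: {a}  C: {b,c}
round 3: — fixpoint
  S: {a,b,c}  A: {a,b}  B: {a}  C: {b,c}

Compute FOLLOW by fixpoint:
FOLLOW(S) := {$}
iter 1:
  A→A c b: FOLLOW(A) ⊇ FIRST(c) = {c}; new: +{c}
  A→B c b: FOLLOW(B) ⊇ FIRST(c) = {c}; new: +{c}
  S→B c C: FOLLOW(C) ⊇ FOLLOW(S) ⊇ {$}; new: +{$}
  S→c A: FOLLOW(A) ⊇ FOLLOW(S) ⊇ {$}; new: +{$}
  FOLLOW[S]={$}  FOLLOW[A]={$,c}  FOLLOW[B]={c}  FOLLOW[C]={$}
iter 2: done
  FOLLOW[S]={$}  FOLLOW[A]={$,c}  FOLLOW[B]={c}  FOLLOW[C]={$}

FOLLOW(B) = ["c"]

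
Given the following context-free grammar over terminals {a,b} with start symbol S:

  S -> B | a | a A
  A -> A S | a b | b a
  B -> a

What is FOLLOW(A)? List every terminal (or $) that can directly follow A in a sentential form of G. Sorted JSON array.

Compute FIRST by fixpoint:
round 1:
  A via A→a b: +{a}
  A via A→b a: +{b}
  B via B→a: +{a}
  S via S→B: +{a}
  FIRST(S)={a}  FIRST(A)={a,b}  FIRST(B)={a}
round 2: done
  FIRST(S)={a}  FIRST(A)={a,b}  FIRST(B)={a}

FOLLOW sets:
seed FOLLOW(S) with $
pass 1:
  A→A S: FOLLOW(A) ⊇ FIRST(S) = {a}; new: +{a}
  A→A S: FOLLOW(S) ⊇ FOLLOW(A) ⊇ {a}; new: +{a}
  S→B: FOLLOW(B) ⊇ FOLLOW(S) ⊇ {$,a}; new: +{$,a}
  S→a A: FOLLOW(A) ⊇ FOLLOW(S) ⊇ {$,a}; new: +{$}
  FOLLOW(S)={$,a}  FOLLOW(A)={$,a}  FOLLOW(B)={$,a}
pass 2: (stable)
  FOLLOW(S)={$,a}  FOLLOW(A)={$,a}  FOLLOW(B)={$,a}

FOLLOW(A) = ["$", "a"]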